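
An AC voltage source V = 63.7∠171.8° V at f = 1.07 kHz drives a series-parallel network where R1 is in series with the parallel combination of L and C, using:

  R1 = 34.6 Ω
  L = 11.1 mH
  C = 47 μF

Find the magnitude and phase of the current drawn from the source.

Step 1 — Angular frequency: ω = 2π·f = 2π·1070 = 6723 rad/s.
Step 2 — Component impedances:
  R1: Z = R = 34.6 Ω
  L: Z = jωL = j·6723·0.0111 = 0 + j74.63 Ω
  C: Z = 1/(jωC) = -j/(ω·C) = 0 - j3.165 Ω
Step 3 — Parallel branch: L || C = 1/(1/L + 1/C) = 0 - j3.305 Ω.
Step 4 — Series with R1: Z_total = R1 + (L || C) = 34.6 - j3.305 Ω = 34.76∠-5.5° Ω.
Step 5 — Source phasor: V = 63.7∠171.8° V = -63.05 + j9.085 V.
Step 6 — Ohm's law: I = V / Z_total = (-63.05 + j9.085) / (34.6 - j3.305) = -1.831 + j0.08773 A.
Step 7 — Convert to polar: |I| = 1.833 A, ∠I = 177.3°.

I = 1.833∠177.3° A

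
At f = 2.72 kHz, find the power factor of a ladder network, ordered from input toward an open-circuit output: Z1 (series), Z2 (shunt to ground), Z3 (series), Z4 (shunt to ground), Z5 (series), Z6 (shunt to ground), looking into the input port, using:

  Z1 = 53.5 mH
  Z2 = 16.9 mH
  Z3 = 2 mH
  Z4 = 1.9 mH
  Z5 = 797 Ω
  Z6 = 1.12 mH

Step 1 — Angular frequency: ω = 2π·f = 2π·2720 = 1.709e+04 rad/s.
Step 2 — Component impedances:
  Z1: Z = jωL = j·1.709e+04·0.0535 = 0 + j914.3 Ω
  Z2: Z = jωL = j·1.709e+04·0.0169 = 0 + j288.8 Ω
  Z3: Z = jωL = j·1.709e+04·0.002 = 0 + j34.18 Ω
  Z4: Z = jωL = j·1.709e+04·0.0019 = 0 + j32.47 Ω
  Z5: Z = R = 797 Ω
  Z6: Z = jωL = j·1.709e+04·0.00112 = 0 + j19.14 Ω
Step 3 — Ladder network (open output): work backward from the far end, alternating series and parallel combinations. Z_in = 0.8701 + j968.4 Ω = 968.4∠89.9° Ω.
Step 4 — Power factor: PF = cos(φ) = Re(Z)/|Z| = 0.8701/968.4 = 0.0008985.
Step 5 — Type: Im(Z) = 968.4 ⇒ lagging (phase φ = 89.9°).

PF = 0.0008985 (lagging, φ = 89.9°)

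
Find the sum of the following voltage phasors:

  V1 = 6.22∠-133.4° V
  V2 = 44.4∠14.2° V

Step 1 — Convert each phasor to rectangular form:
  V1 = 6.22·(cos(-133.4°) + j·sin(-133.4°)) = -4.274 - j4.519 V
  V2 = 44.4·(cos(14.2°) + j·sin(14.2°)) = 43.04 + j10.89 V
Step 2 — Sum components: V_total = 38.77 + j6.372 V.
Step 3 — Convert to polar: |V_total| = 39.29 V, ∠V_total = 9.3°.

V_total = 39.29∠9.3° V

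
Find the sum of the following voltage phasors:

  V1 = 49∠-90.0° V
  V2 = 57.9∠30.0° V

Step 1 — Convert each phasor to rectangular form:
  V1 = 49·(cos(-90.0°) + j·sin(-90.0°)) = 0 - j49 V
  V2 = 57.9·(cos(30.0°) + j·sin(30.0°)) = 50.14 + j28.95 V
Step 2 — Sum components: V_total = 50.14 - j20.05 V.
Step 3 — Convert to polar: |V_total| = 54 V, ∠V_total = -21.8°.

V_total = 54∠-21.8° V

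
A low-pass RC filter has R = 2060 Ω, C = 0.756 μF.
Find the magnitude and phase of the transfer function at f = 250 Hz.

Step 1 — Angular frequency: ω = 2π·250 = 1571 rad/s.
Step 2 — Transfer function: H(jω) = 1/(1 + jωRC).
Step 3 — Denominator: 1 + jωRC = 1 + j·1571·2060·7.56e-07 = 1 + j2.446.
Step 4 — H = 0.1432 - j0.3503.
Step 5 — Magnitude: |H| = 0.3784 (-8.4 dB); phase: φ = -67.8°.

|H| = 0.3784 (-8.4 dB), φ = -67.8°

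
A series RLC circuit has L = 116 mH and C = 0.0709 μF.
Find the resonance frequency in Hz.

Step 1 — Resonance condition Im(Z)=0 gives ω₀ = 1/√(LC).
Step 2 — ω₀ = 1/√(0.116·7.09e-08) = 1.103e+04 rad/s.
Step 3 — f₀ = ω₀/(2π) = 1755 Hz.

f₀ = 1755 Hz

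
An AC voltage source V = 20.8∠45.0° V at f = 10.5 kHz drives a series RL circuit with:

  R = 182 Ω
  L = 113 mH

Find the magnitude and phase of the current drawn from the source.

Step 1 — Angular frequency: ω = 2π·f = 2π·1.05e+04 = 6.597e+04 rad/s.
Step 2 — Component impedances:
  R: Z = R = 182 Ω
  L: Z = jωL = j·6.597e+04·0.113 = 0 + j7455 Ω
Step 3 — Series combination: Z_total = R + L = 182 + j7455 Ω = 7457∠88.6° Ω.
Step 4 — Source phasor: V = 20.8∠45.0° V = 14.71 + j14.71 V.
Step 5 — Ohm's law: I = V / Z_total = (14.71 + j14.71) / (182 + j7455) = 0.00202 - j0.001924 A.
Step 6 — Convert to polar: |I| = 0.002789 A, ∠I = -43.6°.

I = 0.002789∠-43.6° A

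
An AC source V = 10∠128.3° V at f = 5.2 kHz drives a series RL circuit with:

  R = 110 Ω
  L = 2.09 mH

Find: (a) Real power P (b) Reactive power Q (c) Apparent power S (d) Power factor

Step 1 — Angular frequency: ω = 2π·f = 2π·5200 = 3.267e+04 rad/s.
Step 2 — Component impedances:
  R: Z = R = 110 Ω
  L: Z = jωL = j·3.267e+04·0.00209 = 0 + j68.29 Ω
Step 3 — Series combination: Z_total = R + L = 110 + j68.29 Ω = 129.5∠31.8° Ω.
Step 4 — Source phasor: V = 10∠128.3° V = -6.198 + j7.848 V.
Step 5 — Current: I = V / Z = -0.008702 + j0.07675 A = 0.07724∠96.5° A.
Step 6 — Complex power: S = V·I* = 0.6562 + j0.4074 VA.
Step 7 — Real power: P = Re(S) = 0.6562 W.
Step 8 — Reactive power: Q = Im(S) = 0.4074 VAR.
Step 9 — Apparent power: |S| = 0.7724 VA.
Step 10 — Power factor: PF = P/|S| = 0.8496 (lagging).

(a) P = 0.6562 W  (b) Q = 0.4074 VAR  (c) S = 0.7724 VA  (d) PF = 0.8496 (lagging)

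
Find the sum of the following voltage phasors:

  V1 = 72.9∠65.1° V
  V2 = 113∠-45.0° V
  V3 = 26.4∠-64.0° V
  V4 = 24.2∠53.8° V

Step 1 — Convert each phasor to rectangular form:
  V1 = 72.9·(cos(65.1°) + j·sin(65.1°)) = 30.69 + j66.12 V
  V2 = 113·(cos(-45.0°) + j·sin(-45.0°)) = 79.9 - j79.9 V
  V3 = 26.4·(cos(-64.0°) + j·sin(-64.0°)) = 11.57 - j23.73 V
  V4 = 24.2·(cos(53.8°) + j·sin(53.8°)) = 14.29 + j19.53 V
Step 2 — Sum components: V_total = 136.5 - j17.98 V.
Step 3 — Convert to polar: |V_total| = 137.6 V, ∠V_total = -7.5°.

V_total = 137.6∠-7.5° V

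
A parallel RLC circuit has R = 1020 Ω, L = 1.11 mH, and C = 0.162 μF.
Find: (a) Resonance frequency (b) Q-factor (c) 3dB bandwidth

Step 1 — Resonance: ω₀ = 1/√(LC) = 1/√(0.00111·1.62e-07) = 7.457e+04 rad/s.
Step 2 — f₀ = ω₀/(2π) = 1.187e+04 Hz.
Step 3 — Parallel Q: Q = R/(ω₀L) = 1020/(7.457e+04·0.00111) = 12.32.
Step 4 — Bandwidth: Δω = ω₀/Q = 6052 rad/s; BW = Δω/(2π) = 963.2 Hz.

(a) f₀ = 1.187e+04 Hz  (b) Q = 12.32  (c) BW = 963.2 Hz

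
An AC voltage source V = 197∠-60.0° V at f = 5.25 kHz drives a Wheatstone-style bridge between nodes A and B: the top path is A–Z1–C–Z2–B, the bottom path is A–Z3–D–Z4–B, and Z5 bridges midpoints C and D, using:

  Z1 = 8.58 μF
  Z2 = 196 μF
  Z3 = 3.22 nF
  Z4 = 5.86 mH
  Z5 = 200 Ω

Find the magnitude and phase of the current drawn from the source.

Step 1 — Angular frequency: ω = 2π·f = 2π·5250 = 3.299e+04 rad/s.
Step 2 — Component impedances:
  Z1: Z = 1/(jωC) = -j/(ω·C) = 0 - j3.533 Ω
  Z2: Z = 1/(jωC) = -j/(ω·C) = 0 - j0.1547 Ω
  Z3: Z = 1/(jωC) = -j/(ω·C) = 0 - j9415 Ω
  Z4: Z = jωL = j·3.299e+04·0.00586 = 0 + j193.3 Ω
  Z5: Z = R = 200 Ω
Step 3 — Bridge requires nodal analysis (the Z5 bridge couples midpoints C and D, so the two paths cannot be reduced to a simple series/parallel combination). Setting node B to ground and injecting 1 A at node A, the 3-node admittance system at A, C, D solves to V_A = Z_AB = 0.0001363 - j3.687 Ω = 3.687∠-90.0° Ω.
Step 4 — Source phasor: V = 197∠-60.0° V = 98.5 - j170.6 V.
Step 5 — Ohm's law: I = V / Z_total = (98.5 - j170.6) / (0.0001363 - j3.687) = 46.28 + j26.72 A.
Step 6 — Convert to polar: |I| = 53.44 A, ∠I = 30.0°.

I = 53.44∠30.0° A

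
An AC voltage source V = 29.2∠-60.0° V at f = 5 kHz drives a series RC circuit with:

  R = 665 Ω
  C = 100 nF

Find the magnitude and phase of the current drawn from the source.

Step 1 — Angular frequency: ω = 2π·f = 2π·5000 = 3.142e+04 rad/s.
Step 2 — Component impedances:
  R: Z = R = 665 Ω
  C: Z = 1/(jωC) = -j/(ω·C) = 0 - j318.3 Ω
Step 3 — Series combination: Z_total = R + C = 665 - j318.3 Ω = 737.3∠-25.6° Ω.
Step 4 — Source phasor: V = 29.2∠-60.0° V = 14.6 - j25.29 V.
Step 5 — Ohm's law: I = V / Z_total = (14.6 - j25.29) / (665 - j318.3) = 0.03267 - j0.02239 A.
Step 6 — Convert to polar: |I| = 0.03961 A, ∠I = -34.4°.

I = 0.03961∠-34.4° A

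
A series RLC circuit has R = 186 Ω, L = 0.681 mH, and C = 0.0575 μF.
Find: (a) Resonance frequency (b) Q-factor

Step 1 — Resonance condition Im(Z)=0 gives ω₀ = 1/√(LC).
Step 2 — ω₀ = 1/√(0.000681·5.75e-08) = 1.598e+05 rad/s.
Step 3 — f₀ = ω₀/(2π) = 2.543e+04 Hz.
Step 4 — Series Q: Q = ω₀L/R = 1.598e+05·0.000681/186 = 0.5851.

(a) f₀ = 2.543e+04 Hz  (b) Q = 0.5851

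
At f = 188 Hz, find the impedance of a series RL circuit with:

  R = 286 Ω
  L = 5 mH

Step 1 — Angular frequency: ω = 2π·f = 2π·188 = 1181 rad/s.
Step 2 — Component impedances:
  R: Z = R = 286 Ω
  L: Z = jωL = j·1181·0.005 = 0 + j5.906 Ω
Step 3 — Series combination: Z_total = R + L = 286 + j5.906 Ω = 286.1∠1.2° Ω.

Z = 286 + j5.906 Ω = 286.1∠1.2° Ω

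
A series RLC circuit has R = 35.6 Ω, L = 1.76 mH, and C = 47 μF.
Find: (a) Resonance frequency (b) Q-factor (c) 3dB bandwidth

Step 1 — Resonance condition Im(Z)=0 gives ω₀ = 1/√(LC).
Step 2 — ω₀ = 1/√(0.00176·4.7e-05) = 3477 rad/s.
Step 3 — f₀ = ω₀/(2π) = 553.4 Hz.
Step 4 — Series Q: Q = ω₀L/R = 3477·0.00176/35.6 = 0.1719.
Step 5 — 3dB bandwidth: Δω = ω₀/Q = 2.023e+04 rad/s; BW = Δω/(2π) = 3219 Hz.

(a) f₀ = 553.4 Hz  (b) Q = 0.1719  (c) BW = 3219 Hz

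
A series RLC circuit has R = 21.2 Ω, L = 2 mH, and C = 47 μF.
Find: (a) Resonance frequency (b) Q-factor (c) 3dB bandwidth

Step 1 — Resonance condition Im(Z)=0 gives ω₀ = 1/√(LC).
Step 2 — ω₀ = 1/√(0.002·4.7e-05) = 3262 rad/s.
Step 3 — f₀ = ω₀/(2π) = 519.1 Hz.
Step 4 — Series Q: Q = ω₀L/R = 3262·0.002/21.2 = 0.3077.
Step 5 — 3dB bandwidth: Δω = ω₀/Q = 1.06e+04 rad/s; BW = Δω/(2π) = 1687 Hz.

(a) f₀ = 519.1 Hz  (b) Q = 0.3077  (c) BW = 1687 Hz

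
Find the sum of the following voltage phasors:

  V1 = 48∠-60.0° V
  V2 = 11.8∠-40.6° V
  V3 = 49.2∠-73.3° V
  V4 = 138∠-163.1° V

Step 1 — Convert each phasor to rectangular form:
  V1 = 48·(cos(-60.0°) + j·sin(-60.0°)) = 24 - j41.57 V
  V2 = 11.8·(cos(-40.6°) + j·sin(-40.6°)) = 8.959 - j7.679 V
  V3 = 49.2·(cos(-73.3°) + j·sin(-73.3°)) = 14.14 - j47.12 V
  V4 = 138·(cos(-163.1°) + j·sin(-163.1°)) = -132 - j40.12 V
Step 2 — Sum components: V_total = -84.94 - j136.5 V.
Step 3 — Convert to polar: |V_total| = 160.8 V, ∠V_total = -121.9°.

V_total = 160.8∠-121.9° V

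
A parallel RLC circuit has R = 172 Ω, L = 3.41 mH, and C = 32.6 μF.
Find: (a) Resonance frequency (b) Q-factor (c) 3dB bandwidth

Step 1 — Resonance: ω₀ = 1/√(LC) = 1/√(0.00341·3.26e-05) = 2999 rad/s.
Step 2 — f₀ = ω₀/(2π) = 477.3 Hz.
Step 3 — Parallel Q: Q = R/(ω₀L) = 172/(2999·0.00341) = 16.82.
Step 4 — Bandwidth: Δω = ω₀/Q = 178.3 rad/s; BW = Δω/(2π) = 28.38 Hz.

(a) f₀ = 477.3 Hz  (b) Q = 16.82  (c) BW = 28.38 Hz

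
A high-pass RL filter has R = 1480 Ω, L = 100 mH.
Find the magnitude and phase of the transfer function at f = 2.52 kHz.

Step 1 — Angular frequency: ω = 2π·2520 = 1.583e+04 rad/s.
Step 2 — Transfer function: H(jω) = jωL/(R + jωL).
Step 3 — Numerator jωL = j·1583; denominator R + jωL = 1480 + j1583.
Step 4 — H = 0.5337 + j0.4989.
Step 5 — Magnitude: |H| = 0.7305 (-2.7 dB); phase: φ = 43.1°.

|H| = 0.7305 (-2.7 dB), φ = 43.1°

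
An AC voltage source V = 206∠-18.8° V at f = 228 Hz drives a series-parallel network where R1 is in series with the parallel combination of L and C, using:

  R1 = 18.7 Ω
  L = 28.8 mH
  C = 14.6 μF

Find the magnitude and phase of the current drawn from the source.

Step 1 — Angular frequency: ω = 2π·f = 2π·228 = 1433 rad/s.
Step 2 — Component impedances:
  R1: Z = R = 18.7 Ω
  L: Z = jωL = j·1433·0.0288 = 0 + j41.26 Ω
  C: Z = 1/(jωC) = -j/(ω·C) = 0 - j47.81 Ω
Step 3 — Parallel branch: L || C = 1/(1/L + 1/C) = 0 + j301 Ω.
Step 4 — Series with R1: Z_total = R1 + (L || C) = 18.7 + j301 Ω = 301.6∠86.4° Ω.
Step 5 — Source phasor: V = 206∠-18.8° V = 195 - j66.39 V.
Step 6 — Ohm's law: I = V / Z_total = (195 - j66.39) / (18.7 + j301) = -0.1796 - j0.659 A.
Step 7 — Convert to polar: |I| = 0.6831 A, ∠I = -105.2°.

I = 0.6831∠-105.2° A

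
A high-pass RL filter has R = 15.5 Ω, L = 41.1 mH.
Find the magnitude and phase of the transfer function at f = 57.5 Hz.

Step 1 — Angular frequency: ω = 2π·57.5 = 361.3 rad/s.
Step 2 — Transfer function: H(jω) = jωL/(R + jωL).
Step 3 — Numerator jωL = j·14.85; denominator R + jωL = 15.5 + j14.85.
Step 4 — H = 0.4786 + j0.4995.
Step 5 — Magnitude: |H| = 0.6918 (-3.2 dB); phase: φ = 46.2°.

|H| = 0.6918 (-3.2 dB), φ = 46.2°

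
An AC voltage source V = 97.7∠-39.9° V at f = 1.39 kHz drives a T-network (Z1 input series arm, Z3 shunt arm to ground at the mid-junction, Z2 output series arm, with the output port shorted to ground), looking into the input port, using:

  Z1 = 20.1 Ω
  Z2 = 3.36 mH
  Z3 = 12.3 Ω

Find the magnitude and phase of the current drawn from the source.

Step 1 — Angular frequency: ω = 2π·f = 2π·1390 = 8734 rad/s.
Step 2 — Component impedances:
  Z1: Z = R = 20.1 Ω
  Z2: Z = jωL = j·8734·0.00336 = 0 + j29.34 Ω
  Z3: Z = R = 12.3 Ω
Step 3 — With the output port shorted to ground, the output series arm Z2 runs from the junction to ground; the shunt arm Z3 also runs from the junction to ground. They appear in parallel: Z3 || Z2 = 10.46 + j4.385 Ω.
Step 4 — Series with input arm Z1: Z_in = Z1 + (Z3 || Z2) = 30.56 + j4.385 Ω = 30.87∠8.2° Ω.
Step 5 — Source phasor: V = 97.7∠-39.9° V = 74.95 - j62.67 V.
Step 6 — Ohm's law: I = V / Z_total = (74.95 - j62.67) / (30.56 + j4.385) = 2.115 - j2.354 A.
Step 7 — Convert to polar: |I| = 3.164 A, ∠I = -48.1°.

I = 3.164∠-48.1° A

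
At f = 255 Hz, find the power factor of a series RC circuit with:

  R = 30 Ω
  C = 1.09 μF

Step 1 — Angular frequency: ω = 2π·f = 2π·255 = 1602 rad/s.
Step 2 — Component impedances:
  R: Z = R = 30 Ω
  C: Z = 1/(jωC) = -j/(ω·C) = 0 - j572.6 Ω
Step 3 — Series combination: Z_total = R + C = 30 - j572.6 Ω = 573.4∠-87.0° Ω.
Step 4 — Power factor: PF = cos(φ) = Re(Z)/|Z| = 30/573.4 = 0.05232.
Step 5 — Type: Im(Z) = -572.6 ⇒ leading (phase φ = -87.0°).

PF = 0.05232 (leading, φ = -87.0°)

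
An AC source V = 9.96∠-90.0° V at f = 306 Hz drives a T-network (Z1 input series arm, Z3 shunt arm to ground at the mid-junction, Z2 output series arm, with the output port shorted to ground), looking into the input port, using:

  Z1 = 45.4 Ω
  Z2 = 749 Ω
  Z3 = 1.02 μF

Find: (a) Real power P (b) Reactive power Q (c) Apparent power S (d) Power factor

Step 1 — Angular frequency: ω = 2π·f = 2π·306 = 1923 rad/s.
Step 2 — Component impedances:
  Z1: Z = R = 45.4 Ω
  Z2: Z = R = 749 Ω
  Z3: Z = 1/(jωC) = -j/(ω·C) = 0 - j509.9 Ω
Step 3 — With the output port shorted to ground, the output series arm Z2 runs from the junction to ground; the shunt arm Z3 also runs from the junction to ground. They appear in parallel: Z3 || Z2 = 237.2 - j348.4 Ω.
Step 4 — Series with input arm Z1: Z_in = Z1 + (Z3 || Z2) = 282.6 - j348.4 Ω = 448.6∠-51.0° Ω.
Step 5 — Source phasor: V = 9.96∠-90.0° V = 0 - j9.96 V.
Step 6 — Current: I = V / Z = 0.01724 - j0.01399 A = 0.0222∠-39.0° A.
Step 7 — Complex power: S = V·I* = 0.1393 - j0.1717 VA.
Step 8 — Real power: P = Re(S) = 0.1393 W.
Step 9 — Reactive power: Q = Im(S) = -0.1717 VAR.
Step 10 — Apparent power: |S| = 0.2211 VA.
Step 11 — Power factor: PF = P/|S| = 0.6299 (leading).

(a) P = 0.1393 W  (b) Q = -0.1717 VAR  (c) S = 0.2211 VA  (d) PF = 0.6299 (leading)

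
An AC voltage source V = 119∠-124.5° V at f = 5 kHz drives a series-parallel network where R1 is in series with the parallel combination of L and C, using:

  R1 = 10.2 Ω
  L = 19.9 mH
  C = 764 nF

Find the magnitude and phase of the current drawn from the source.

Step 1 — Angular frequency: ω = 2π·f = 2π·5000 = 3.142e+04 rad/s.
Step 2 — Component impedances:
  R1: Z = R = 10.2 Ω
  L: Z = jωL = j·3.142e+04·0.0199 = 0 + j625.2 Ω
  C: Z = 1/(jωC) = -j/(ω·C) = 0 - j41.66 Ω
Step 3 — Parallel branch: L || C = 1/(1/L + 1/C) = 0 - j44.64 Ω.
Step 4 — Series with R1: Z_total = R1 + (L || C) = 10.2 - j44.64 Ω = 45.79∠-77.1° Ω.
Step 5 — Source phasor: V = 119∠-124.5° V = -67.4 - j98.07 V.
Step 6 — Ohm's law: I = V / Z_total = (-67.4 - j98.07) / (10.2 - j44.64) = 1.76 - j1.912 A.
Step 7 — Convert to polar: |I| = 2.599 A, ∠I = -47.4°.

I = 2.599∠-47.4° A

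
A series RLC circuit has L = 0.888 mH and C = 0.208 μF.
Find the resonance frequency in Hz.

Step 1 — Resonance condition Im(Z)=0 gives ω₀ = 1/√(LC).
Step 2 — ω₀ = 1/√(0.000888·2.08e-07) = 7.358e+04 rad/s.
Step 3 — f₀ = ω₀/(2π) = 1.171e+04 Hz.

f₀ = 1.171e+04 Hz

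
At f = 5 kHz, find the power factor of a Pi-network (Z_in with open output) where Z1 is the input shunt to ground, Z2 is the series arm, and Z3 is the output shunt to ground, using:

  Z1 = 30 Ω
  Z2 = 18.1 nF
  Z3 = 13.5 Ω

Step 1 — Angular frequency: ω = 2π·f = 2π·5000 = 3.142e+04 rad/s.
Step 2 — Component impedances:
  Z1: Z = R = 30 Ω
  Z2: Z = 1/(jωC) = -j/(ω·C) = 0 - j1759 Ω
  Z3: Z = R = 13.5 Ω
Step 3 — With open output, the series arm Z2 and the output shunt Z3 appear in series to ground: Z2 + Z3 = 13.5 - j1759 Ω.
Step 4 — Parallel with input shunt Z1: Z_in = Z1 || (Z2 + Z3) = 29.99 - j0.5115 Ω = 29.99∠-1.0° Ω.
Step 5 — Power factor: PF = cos(φ) = Re(Z)/|Z| = 29.9873/29.9917 = 0.9999.
Step 6 — Type: Im(Z) = -0.5115 ⇒ leading (phase φ = -1.0°).

PF = 0.9999 (leading, φ = -1.0°)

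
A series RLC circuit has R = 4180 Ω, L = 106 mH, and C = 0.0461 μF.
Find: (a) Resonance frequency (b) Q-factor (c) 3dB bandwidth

Step 1 — Resonance condition Im(Z)=0 gives ω₀ = 1/√(LC).
Step 2 — ω₀ = 1/√(0.106·4.61e-08) = 1.431e+04 rad/s.
Step 3 — f₀ = ω₀/(2π) = 2277 Hz.
Step 4 — Series Q: Q = ω₀L/R = 1.431e+04·0.106/4180 = 0.3628.
Step 5 — 3dB bandwidth: Δω = ω₀/Q = 3.943e+04 rad/s; BW = Δω/(2π) = 6276 Hz.

(a) f₀ = 2277 Hz  (b) Q = 0.3628  (c) BW = 6276 Hz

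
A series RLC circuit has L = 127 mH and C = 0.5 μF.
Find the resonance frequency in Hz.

Step 1 — Resonance condition Im(Z)=0 gives ω₀ = 1/√(LC).
Step 2 — ω₀ = 1/√(0.127·5e-07) = 3968 rad/s.
Step 3 — f₀ = ω₀/(2π) = 631.6 Hz.

f₀ = 631.6 Hz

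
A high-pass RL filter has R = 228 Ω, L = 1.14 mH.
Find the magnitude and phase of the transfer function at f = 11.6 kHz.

Step 1 — Angular frequency: ω = 2π·1.16e+04 = 7.288e+04 rad/s.
Step 2 — Transfer function: H(jω) = jωL/(R + jωL).
Step 3 — Numerator jωL = j·83.09; denominator R + jωL = 228 + j83.09.
Step 4 — H = 0.1172 + j0.3217.
Step 5 — Magnitude: |H| = 0.3424 (-9.3 dB); phase: φ = 70.0°.

|H| = 0.3424 (-9.3 dB), φ = 70.0°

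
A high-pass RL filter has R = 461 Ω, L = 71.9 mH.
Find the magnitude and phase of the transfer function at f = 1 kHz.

Step 1 — Angular frequency: ω = 2π·1000 = 6283 rad/s.
Step 2 — Transfer function: H(jω) = jωL/(R + jωL).
Step 3 — Numerator jωL = j·451.8; denominator R + jωL = 461 + j451.8.
Step 4 — H = 0.4899 + j0.4999.
Step 5 — Magnitude: |H| = 0.6999 (-3.1 dB); phase: φ = 45.6°.

|H| = 0.6999 (-3.1 dB), φ = 45.6°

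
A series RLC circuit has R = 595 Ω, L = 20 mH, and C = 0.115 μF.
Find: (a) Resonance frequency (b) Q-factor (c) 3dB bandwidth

Step 1 — Resonance condition Im(Z)=0 gives ω₀ = 1/√(LC).
Step 2 — ω₀ = 1/√(0.02·1.15e-07) = 2.085e+04 rad/s.
Step 3 — f₀ = ω₀/(2π) = 3319 Hz.
Step 4 — Series Q: Q = ω₀L/R = 2.085e+04·0.02/595 = 0.7009.
Step 5 — 3dB bandwidth: Δω = ω₀/Q = 2.975e+04 rad/s; BW = Δω/(2π) = 4735 Hz.

(a) f₀ = 3319 Hz  (b) Q = 0.7009  (c) BW = 4735 Hz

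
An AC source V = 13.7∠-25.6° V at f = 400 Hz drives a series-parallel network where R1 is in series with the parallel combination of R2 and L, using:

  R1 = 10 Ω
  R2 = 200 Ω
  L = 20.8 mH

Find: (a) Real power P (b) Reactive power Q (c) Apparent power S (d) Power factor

Step 1 — Angular frequency: ω = 2π·f = 2π·400 = 2513 rad/s.
Step 2 — Component impedances:
  R1: Z = R = 10 Ω
  R2: Z = R = 200 Ω
  L: Z = jωL = j·2513·0.0208 = 0 + j52.28 Ω
Step 3 — Parallel branch: R2 || L = 1/(1/R2 + 1/L) = 12.79 + j48.93 Ω.
Step 4 — Series with R1: Z_total = R1 + (R2 || L) = 22.79 + j48.93 Ω = 53.98∠65.0° Ω.
Step 5 — Source phasor: V = 13.7∠-25.6° V = 12.36 - j5.92 V.
Step 6 — Current: I = V / Z = -0.002776 - j0.2538 A = 0.2538∠-90.6° A.
Step 7 — Complex power: S = V·I* = 1.468 + j3.152 VA.
Step 8 — Real power: P = Re(S) = 1.468 W.
Step 9 — Reactive power: Q = Im(S) = 3.152 VAR.
Step 10 — Apparent power: |S| = 3.477 VA.
Step 11 — Power factor: PF = P/|S| = 0.4222 (lagging).

(a) P = 1.468 W  (b) Q = 3.152 VAR  (c) S = 3.477 VA  (d) PF = 0.4222 (lagging)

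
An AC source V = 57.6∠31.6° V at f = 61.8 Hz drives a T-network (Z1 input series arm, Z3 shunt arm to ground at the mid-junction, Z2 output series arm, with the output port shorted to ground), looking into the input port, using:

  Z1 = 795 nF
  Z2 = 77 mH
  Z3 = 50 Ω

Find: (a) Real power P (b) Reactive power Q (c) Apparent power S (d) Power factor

Step 1 — Angular frequency: ω = 2π·f = 2π·61.8 = 388.3 rad/s.
Step 2 — Component impedances:
  Z1: Z = 1/(jωC) = -j/(ω·C) = 0 - j3239 Ω
  Z2: Z = jωL = j·388.3·0.077 = 0 + j29.9 Ω
  Z3: Z = R = 50 Ω
Step 3 — With the output port shorted to ground, the output series arm Z2 runs from the junction to ground; the shunt arm Z3 also runs from the junction to ground. They appear in parallel: Z3 || Z2 = 13.17 + j22.02 Ω.
Step 4 — Series with input arm Z1: Z_in = Z1 + (Z3 || Z2) = 13.17 - j3217 Ω = 3217∠-89.8° Ω.
Step 5 — Source phasor: V = 57.6∠31.6° V = 49.06 + j30.18 V.
Step 6 — Current: I = V / Z = -0.009318 + j0.01529 A = 0.0179∠121.4° A.
Step 7 — Complex power: S = V·I* = 0.004221 - j1.031 VA.
Step 8 — Real power: P = Re(S) = 0.004221 W.
Step 9 — Reactive power: Q = Im(S) = -1.031 VAR.
Step 10 — Apparent power: |S| = 1.031 VA.
Step 11 — Power factor: PF = P/|S| = 0.004093 (leading).

(a) P = 0.004221 W  (b) Q = -1.031 VAR  (c) S = 1.031 VA  (d) PF = 0.004093 (leading)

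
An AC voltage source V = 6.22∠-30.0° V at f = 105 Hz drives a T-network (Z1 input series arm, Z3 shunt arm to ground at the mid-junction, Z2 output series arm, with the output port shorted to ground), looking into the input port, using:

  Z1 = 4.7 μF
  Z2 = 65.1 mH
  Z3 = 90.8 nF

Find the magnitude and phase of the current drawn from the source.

Step 1 — Angular frequency: ω = 2π·f = 2π·105 = 659.7 rad/s.
Step 2 — Component impedances:
  Z1: Z = 1/(jωC) = -j/(ω·C) = 0 - j322.5 Ω
  Z2: Z = jωL = j·659.7·0.0651 = 0 + j42.95 Ω
  Z3: Z = 1/(jωC) = -j/(ω·C) = 0 - j1.669e+04 Ω
Step 3 — With the output port shorted to ground, the output series arm Z2 runs from the junction to ground; the shunt arm Z3 also runs from the junction to ground. They appear in parallel: Z3 || Z2 = 0 + j43.06 Ω.
Step 4 — Series with input arm Z1: Z_in = Z1 + (Z3 || Z2) = 0 - j279.4 Ω = 279.4∠-90.0° Ω.
Step 5 — Source phasor: V = 6.22∠-30.0° V = 5.387 - j3.11 V.
Step 6 — Ohm's law: I = V / Z_total = (5.387 - j3.11) / (0 - j279.4) = 0.01113 + j0.01928 A.
Step 7 — Convert to polar: |I| = 0.02226 A, ∠I = 60.0°.

I = 0.02226∠60.0° A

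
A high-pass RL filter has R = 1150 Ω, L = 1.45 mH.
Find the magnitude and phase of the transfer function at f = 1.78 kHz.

Step 1 — Angular frequency: ω = 2π·1780 = 1.118e+04 rad/s.
Step 2 — Transfer function: H(jω) = jωL/(R + jωL).
Step 3 — Numerator jωL = j·16.22; denominator R + jωL = 1150 + j16.22.
Step 4 — H = 0.0001988 + j0.0141.
Step 5 — Magnitude: |H| = 0.0141 (-37.0 dB); phase: φ = 89.2°.

|H| = 0.0141 (-37.0 dB), φ = 89.2°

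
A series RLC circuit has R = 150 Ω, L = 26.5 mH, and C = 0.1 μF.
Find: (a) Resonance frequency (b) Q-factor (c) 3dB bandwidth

Step 1 — Resonance: ω₀ = 1/√(LC) = 1/√(0.0265·1e-07) = 1.943e+04 rad/s.
Step 2 — f₀ = ω₀/(2π) = 3092 Hz.
Step 3 — Series Q: Q = ω₀L/R = 1.943e+04·0.0265/150 = 3.432.
Step 4 — Bandwidth: Δω = ω₀/Q = 5660 rad/s; BW = Δω/(2π) = 900.9 Hz.

(a) f₀ = 3092 Hz  (b) Q = 3.432  (c) BW = 900.9 Hz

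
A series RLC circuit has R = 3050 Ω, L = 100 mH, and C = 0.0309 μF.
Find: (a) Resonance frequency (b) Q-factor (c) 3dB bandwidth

Step 1 — Resonance: ω₀ = 1/√(LC) = 1/√(0.1·3.09e-08) = 1.799e+04 rad/s.
Step 2 — f₀ = ω₀/(2π) = 2863 Hz.
Step 3 — Series Q: Q = ω₀L/R = 1.799e+04·0.1/3050 = 0.5898.
Step 4 — Bandwidth: Δω = ω₀/Q = 3.05e+04 rad/s; BW = Δω/(2π) = 4854 Hz.

(a) f₀ = 2863 Hz  (b) Q = 0.5898  (c) BW = 4854 Hz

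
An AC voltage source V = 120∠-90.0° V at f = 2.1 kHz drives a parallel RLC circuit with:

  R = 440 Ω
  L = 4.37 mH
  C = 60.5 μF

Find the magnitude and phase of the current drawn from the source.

Step 1 — Angular frequency: ω = 2π·f = 2π·2100 = 1.319e+04 rad/s.
Step 2 — Component impedances:
  R: Z = R = 440 Ω
  L: Z = jωL = j·1.319e+04·0.00437 = 0 + j57.66 Ω
  C: Z = 1/(jωC) = -j/(ω·C) = 0 - j1.253 Ω
Step 3 — Parallel combination: 1/Z_total = 1/R + 1/L + 1/C; Z_total = 0.003727 - j1.281 Ω = 1.281∠-89.8° Ω.
Step 4 — Source phasor: V = 120∠-90.0° V = 0 - j120 V.
Step 5 — Ohm's law: I = V / Z_total = (0 - j120) / (0.003727 - j1.281) = 93.71 - j0.2727 A.
Step 6 — Convert to polar: |I| = 93.71 A, ∠I = -0.2°.

I = 93.71∠-0.2° A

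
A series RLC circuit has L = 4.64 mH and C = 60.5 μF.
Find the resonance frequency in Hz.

Step 1 — Resonance condition Im(Z)=0 gives ω₀ = 1/√(LC).
Step 2 — ω₀ = 1/√(0.00464·6.05e-05) = 1887 rad/s.
Step 3 — f₀ = ω₀/(2π) = 300.4 Hz.

f₀ = 300.4 Hz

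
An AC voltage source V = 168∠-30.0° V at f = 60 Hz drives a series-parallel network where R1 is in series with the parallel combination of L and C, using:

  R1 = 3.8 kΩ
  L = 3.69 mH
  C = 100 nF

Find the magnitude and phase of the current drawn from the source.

Step 1 — Angular frequency: ω = 2π·f = 2π·60 = 377 rad/s.
Step 2 — Component impedances:
  R1: Z = R = 3800 Ω
  L: Z = jωL = j·377·0.00369 = 0 + j1.391 Ω
  C: Z = 1/(jωC) = -j/(ω·C) = 0 - j2.653e+04 Ω
Step 3 — Parallel branch: L || C = 1/(1/L + 1/C) = 0 + j1.391 Ω.
Step 4 — Series with R1: Z_total = R1 + (L || C) = 3800 + j1.391 Ω = 3800∠0.0° Ω.
Step 5 — Source phasor: V = 168∠-30.0° V = 145.5 - j84 V.
Step 6 — Ohm's law: I = V / Z_total = (145.5 - j84) / (3800 + j1.391) = 0.03828 - j0.02212 A.
Step 7 — Convert to polar: |I| = 0.04421 A, ∠I = -30.0°.

I = 0.04421∠-30.0° A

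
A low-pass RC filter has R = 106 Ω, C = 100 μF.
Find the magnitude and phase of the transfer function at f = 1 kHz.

Step 1 — Angular frequency: ω = 2π·1000 = 6283 rad/s.
Step 2 — Transfer function: H(jω) = 1/(1 + jωRC).
Step 3 — Denominator: 1 + jωRC = 1 + j·6283·106·0.0001 = 1 + j66.6.
Step 4 — H = 0.0002254 - j0.01501.
Step 5 — Magnitude: |H| = 0.01501 (-36.5 dB); phase: φ = -89.1°.

|H| = 0.01501 (-36.5 dB), φ = -89.1°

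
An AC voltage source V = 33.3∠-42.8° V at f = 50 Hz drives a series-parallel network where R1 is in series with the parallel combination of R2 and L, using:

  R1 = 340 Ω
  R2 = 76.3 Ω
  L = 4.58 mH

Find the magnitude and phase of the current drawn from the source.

Step 1 — Angular frequency: ω = 2π·f = 2π·50 = 314.2 rad/s.
Step 2 — Component impedances:
  R1: Z = R = 340 Ω
  R2: Z = R = 76.3 Ω
  L: Z = jωL = j·314.2·0.00458 = 0 + j1.439 Ω
Step 3 — Parallel branch: R2 || L = 1/(1/R2 + 1/L) = 0.02712 + j1.438 Ω.
Step 4 — Series with R1: Z_total = R1 + (R2 || L) = 340 + j1.438 Ω = 340∠0.2° Ω.
Step 5 — Source phasor: V = 33.3∠-42.8° V = 24.43 - j22.63 V.
Step 6 — Ohm's law: I = V / Z_total = (24.43 - j22.63) / (340 + j1.438) = 0.07157 - j0.06684 A.
Step 7 — Convert to polar: |I| = 0.09793 A, ∠I = -43.0°.

I = 0.09793∠-43.0° A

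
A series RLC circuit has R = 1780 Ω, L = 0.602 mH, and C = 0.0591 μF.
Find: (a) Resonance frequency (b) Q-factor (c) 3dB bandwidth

Step 1 — Resonance condition Im(Z)=0 gives ω₀ = 1/√(LC).
Step 2 — ω₀ = 1/√(0.000602·5.91e-08) = 1.677e+05 rad/s.
Step 3 — f₀ = ω₀/(2π) = 2.668e+04 Hz.
Step 4 — Series Q: Q = ω₀L/R = 1.677e+05·0.000602/1780 = 0.0567.
Step 5 — 3dB bandwidth: Δω = ω₀/Q = 2.957e+06 rad/s; BW = Δω/(2π) = 4.706e+05 Hz.

(a) f₀ = 2.668e+04 Hz  (b) Q = 0.0567  (c) BW = 4.706e+05 Hz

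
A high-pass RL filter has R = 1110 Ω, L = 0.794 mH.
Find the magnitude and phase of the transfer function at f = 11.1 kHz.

Step 1 — Angular frequency: ω = 2π·1.11e+04 = 6.974e+04 rad/s.
Step 2 — Transfer function: H(jω) = jωL/(R + jωL).
Step 3 — Numerator jωL = j·55.38; denominator R + jωL = 1110 + j55.38.
Step 4 — H = 0.002483 + j0.04976.
Step 5 — Magnitude: |H| = 0.04983 (-26.1 dB); phase: φ = 87.1°.

|H| = 0.04983 (-26.1 dB), φ = 87.1°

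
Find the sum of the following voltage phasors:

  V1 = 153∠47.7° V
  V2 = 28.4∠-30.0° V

Step 1 — Convert each phasor to rectangular form:
  V1 = 153·(cos(47.7°) + j·sin(47.7°)) = 103 + j113.2 V
  V2 = 28.4·(cos(-30.0°) + j·sin(-30.0°)) = 24.6 - j14.2 V
Step 2 — Sum components: V_total = 127.6 + j98.96 V.
Step 3 — Convert to polar: |V_total| = 161.5 V, ∠V_total = 37.8°.

V_total = 161.5∠37.8° V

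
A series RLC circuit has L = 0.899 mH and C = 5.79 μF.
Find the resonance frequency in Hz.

Step 1 — Resonance condition Im(Z)=0 gives ω₀ = 1/√(LC).
Step 2 — ω₀ = 1/√(0.000899·5.79e-06) = 1.386e+04 rad/s.
Step 3 — f₀ = ω₀/(2π) = 2206 Hz.

f₀ = 2206 Hz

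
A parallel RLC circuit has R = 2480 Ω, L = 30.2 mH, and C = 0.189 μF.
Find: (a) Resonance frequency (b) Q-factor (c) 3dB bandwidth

Step 1 — Resonance: ω₀ = 1/√(LC) = 1/√(0.0302·1.89e-07) = 1.324e+04 rad/s.
Step 2 — f₀ = ω₀/(2π) = 2107 Hz.
Step 3 — Parallel Q: Q = R/(ω₀L) = 2480/(1.324e+04·0.0302) = 6.204.
Step 4 — Bandwidth: Δω = ω₀/Q = 2133 rad/s; BW = Δω/(2π) = 339.6 Hz.

(a) f₀ = 2107 Hz  (b) Q = 6.204  (c) BW = 339.6 Hz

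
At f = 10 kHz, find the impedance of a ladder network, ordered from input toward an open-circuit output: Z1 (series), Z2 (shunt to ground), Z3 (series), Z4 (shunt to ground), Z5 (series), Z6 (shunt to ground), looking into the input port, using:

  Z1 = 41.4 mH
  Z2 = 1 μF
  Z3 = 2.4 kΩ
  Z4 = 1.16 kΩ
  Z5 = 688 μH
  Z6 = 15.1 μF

Step 1 — Angular frequency: ω = 2π·f = 2π·1e+04 = 6.283e+04 rad/s.
Step 2 — Component impedances:
  Z1: Z = jωL = j·6.283e+04·0.0414 = 0 + j2601 Ω
  Z2: Z = 1/(jωC) = -j/(ω·C) = 0 - j15.92 Ω
  Z3: Z = R = 2400 Ω
  Z4: Z = R = 1160 Ω
  Z5: Z = jωL = j·6.283e+04·0.000688 = 0 + j43.23 Ω
  Z6: Z = 1/(jωC) = -j/(ω·C) = 0 - j1.054 Ω
Step 3 — Ladder network (open output): work backward from the far end, alternating series and parallel combinations. Z_in = 0.1055 + j2585 Ω = 2585∠90.0° Ω.

Z = 0.1055 + j2585 Ω = 2585∠90.0° Ω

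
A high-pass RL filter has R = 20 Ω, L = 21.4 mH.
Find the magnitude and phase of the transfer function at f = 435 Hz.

Step 1 — Angular frequency: ω = 2π·435 = 2733 rad/s.
Step 2 — Transfer function: H(jω) = jωL/(R + jωL).
Step 3 — Numerator jωL = j·58.49; denominator R + jωL = 20 + j58.49.
Step 4 — H = 0.8953 + j0.3061.
Step 5 — Magnitude: |H| = 0.9462 (-0.5 dB); phase: φ = 18.9°.

|H| = 0.9462 (-0.5 dB), φ = 18.9°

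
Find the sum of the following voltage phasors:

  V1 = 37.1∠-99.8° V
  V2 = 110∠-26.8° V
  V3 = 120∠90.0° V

Step 1 — Convert each phasor to rectangular form:
  V1 = 37.1·(cos(-99.8°) + j·sin(-99.8°)) = -6.315 - j36.56 V
  V2 = 110·(cos(-26.8°) + j·sin(-26.8°)) = 98.18 - j49.6 V
  V3 = 120·(cos(90.0°) + j·sin(90.0°)) = 0 + j120 V
Step 2 — Sum components: V_total = 91.87 + j33.84 V.
Step 3 — Convert to polar: |V_total| = 97.91 V, ∠V_total = 20.2°.

V_total = 97.91∠20.2° V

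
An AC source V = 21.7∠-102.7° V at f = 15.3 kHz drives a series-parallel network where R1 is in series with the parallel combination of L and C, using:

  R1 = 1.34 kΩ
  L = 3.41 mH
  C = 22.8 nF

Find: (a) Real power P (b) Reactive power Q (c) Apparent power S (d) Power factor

Step 1 — Angular frequency: ω = 2π·f = 2π·1.53e+04 = 9.613e+04 rad/s.
Step 2 — Component impedances:
  R1: Z = R = 1340 Ω
  L: Z = jωL = j·9.613e+04·0.00341 = 0 + j327.8 Ω
  C: Z = 1/(jωC) = -j/(ω·C) = 0 - j456.2 Ω
Step 3 — Parallel branch: L || C = 1/(1/L + 1/C) = 0 + j1165 Ω.
Step 4 — Series with R1: Z_total = R1 + (L || C) = 1340 + j1165 Ω = 1775∠41.0° Ω.
Step 5 — Source phasor: V = 21.7∠-102.7° V = -4.771 - j21.17 V.
Step 6 — Current: I = V / Z = -0.00985 - j0.007237 A = 0.01222∠-143.7° A.
Step 7 — Complex power: S = V·I* = 0.2002 + j0.174 VA.
Step 8 — Real power: P = Re(S) = 0.2002 W.
Step 9 — Reactive power: Q = Im(S) = 0.174 VAR.
Step 10 — Apparent power: |S| = 0.2652 VA.
Step 11 — Power factor: PF = P/|S| = 0.7548 (lagging).

(a) P = 0.2002 W  (b) Q = 0.174 VAR  (c) S = 0.2652 VA  (d) PF = 0.7548 (lagging)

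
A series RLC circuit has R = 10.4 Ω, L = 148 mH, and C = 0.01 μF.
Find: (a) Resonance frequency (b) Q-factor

Step 1 — Resonance condition Im(Z)=0 gives ω₀ = 1/√(LC).
Step 2 — ω₀ = 1/√(0.148·1e-08) = 2.599e+04 rad/s.
Step 3 — f₀ = ω₀/(2π) = 4137 Hz.
Step 4 — Series Q: Q = ω₀L/R = 2.599e+04·0.148/10.4 = 369.9.

(a) f₀ = 4137 Hz  (b) Q = 369.9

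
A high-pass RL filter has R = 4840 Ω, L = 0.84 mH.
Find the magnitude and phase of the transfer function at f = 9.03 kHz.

Step 1 — Angular frequency: ω = 2π·9030 = 5.674e+04 rad/s.
Step 2 — Transfer function: H(jω) = jωL/(R + jωL).
Step 3 — Numerator jωL = j·47.66; denominator R + jωL = 4840 + j47.66.
Step 4 — H = 9.695e-05 + j0.009846.
Step 5 — Magnitude: |H| = 0.009846 (-40.1 dB); phase: φ = 89.4°.

|H| = 0.009846 (-40.1 dB), φ = 89.4°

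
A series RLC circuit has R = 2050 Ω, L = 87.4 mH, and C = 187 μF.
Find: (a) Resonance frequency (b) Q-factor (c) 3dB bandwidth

Step 1 — Resonance condition Im(Z)=0 gives ω₀ = 1/√(LC).
Step 2 — ω₀ = 1/√(0.0874·0.000187) = 247.4 rad/s.
Step 3 — f₀ = ω₀/(2π) = 39.37 Hz.
Step 4 — Series Q: Q = ω₀L/R = 247.4·0.0874/2050 = 0.01055.
Step 5 — 3dB bandwidth: Δω = ω₀/Q = 2.346e+04 rad/s; BW = Δω/(2π) = 3733 Hz.

(a) f₀ = 39.37 Hz  (b) Q = 0.01055  (c) BW = 3733 Hz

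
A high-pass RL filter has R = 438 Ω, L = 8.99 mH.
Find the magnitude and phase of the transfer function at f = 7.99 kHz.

Step 1 — Angular frequency: ω = 2π·7990 = 5.02e+04 rad/s.
Step 2 — Transfer function: H(jω) = jωL/(R + jωL).
Step 3 — Numerator jωL = j·451.3; denominator R + jωL = 438 + j451.3.
Step 4 — H = 0.515 + j0.4998.
Step 5 — Magnitude: |H| = 0.7176 (-2.9 dB); phase: φ = 44.1°.

|H| = 0.7176 (-2.9 dB), φ = 44.1°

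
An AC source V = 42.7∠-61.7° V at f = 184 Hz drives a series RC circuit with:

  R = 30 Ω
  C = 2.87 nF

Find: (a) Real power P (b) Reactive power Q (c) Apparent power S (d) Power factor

Step 1 — Angular frequency: ω = 2π·f = 2π·184 = 1156 rad/s.
Step 2 — Component impedances:
  R: Z = R = 30 Ω
  C: Z = 1/(jωC) = -j/(ω·C) = 0 - j3.014e+05 Ω
Step 3 — Series combination: Z_total = R + C = 30 - j3.014e+05 Ω = 3.014e+05∠-90.0° Ω.
Step 4 — Source phasor: V = 42.7∠-61.7° V = 20.24 - j37.6 V.
Step 5 — Current: I = V / Z = 0.0001248 + j6.716e-05 A = 0.0001417∠28.3° A.
Step 6 — Complex power: S = V·I* = 6.022e-07 - j0.00605 VA.
Step 7 — Real power: P = Re(S) = 6.022e-07 W.
Step 8 — Reactive power: Q = Im(S) = -0.00605 VAR.
Step 9 — Apparent power: |S| = 0.00605 VA.
Step 10 — Power factor: PF = P/|S| = 9.954e-05 (leading).

(a) P = 6.022e-07 W  (b) Q = -0.00605 VAR  (c) S = 0.00605 VA  (d) PF = 9.954e-05 (leading)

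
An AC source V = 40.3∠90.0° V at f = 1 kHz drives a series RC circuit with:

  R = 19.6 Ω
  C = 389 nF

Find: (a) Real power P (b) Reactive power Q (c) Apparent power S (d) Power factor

Step 1 — Angular frequency: ω = 2π·f = 2π·1000 = 6283 rad/s.
Step 2 — Component impedances:
  R: Z = R = 19.6 Ω
  C: Z = 1/(jωC) = -j/(ω·C) = 0 - j409.1 Ω
Step 3 — Series combination: Z_total = R + C = 19.6 - j409.1 Ω = 409.6∠-87.3° Ω.
Step 4 — Source phasor: V = 40.3∠90.0° V = 0 + j40.3 V.
Step 5 — Current: I = V / Z = -0.09827 + j0.004708 A = 0.09839∠177.3° A.
Step 6 — Complex power: S = V·I* = 0.1897 - j3.96 VA.
Step 7 — Real power: P = Re(S) = 0.1897 W.
Step 8 — Reactive power: Q = Im(S) = -3.96 VAR.
Step 9 — Apparent power: |S| = 3.965 VA.
Step 10 — Power factor: PF = P/|S| = 0.04785 (leading).

(a) P = 0.1897 W  (b) Q = -3.96 VAR  (c) S = 3.965 VA  (d) PF = 0.04785 (leading)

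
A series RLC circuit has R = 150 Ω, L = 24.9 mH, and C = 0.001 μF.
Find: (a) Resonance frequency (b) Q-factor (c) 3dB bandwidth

Step 1 — Resonance: ω₀ = 1/√(LC) = 1/√(0.0249·1e-09) = 2.004e+05 rad/s.
Step 2 — f₀ = ω₀/(2π) = 3.189e+04 Hz.
Step 3 — Series Q: Q = ω₀L/R = 2.004e+05·0.0249/150 = 33.27.
Step 4 — Bandwidth: Δω = ω₀/Q = 6024 rad/s; BW = Δω/(2π) = 958.8 Hz.

(a) f₀ = 3.189e+04 Hz  (b) Q = 33.27  (c) BW = 958.8 Hz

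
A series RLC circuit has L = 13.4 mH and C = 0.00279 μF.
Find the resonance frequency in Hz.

Step 1 — Resonance condition Im(Z)=0 gives ω₀ = 1/√(LC).
Step 2 — ω₀ = 1/√(0.0134·2.79e-09) = 1.635e+05 rad/s.
Step 3 — f₀ = ω₀/(2π) = 2.603e+04 Hz.

f₀ = 2.603e+04 Hz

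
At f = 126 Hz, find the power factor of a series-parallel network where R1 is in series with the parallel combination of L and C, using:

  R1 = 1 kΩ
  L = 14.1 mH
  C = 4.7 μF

Step 1 — Angular frequency: ω = 2π·f = 2π·126 = 791.7 rad/s.
Step 2 — Component impedances:
  R1: Z = R = 1000 Ω
  L: Z = jωL = j·791.7·0.0141 = 0 + j11.16 Ω
  C: Z = 1/(jωC) = -j/(ω·C) = 0 - j268.8 Ω
Step 3 — Parallel branch: L || C = 1/(1/L + 1/C) = 0 + j11.65 Ω.
Step 4 — Series with R1: Z_total = R1 + (L || C) = 1000 + j11.65 Ω = 1000∠0.7° Ω.
Step 5 — Power factor: PF = cos(φ) = Re(Z)/|Z| = 1000/1000.1 = 0.9999.
Step 6 — Type: Im(Z) = 11.65 ⇒ lagging (phase φ = 0.7°).

PF = 0.9999 (lagging, φ = 0.7°)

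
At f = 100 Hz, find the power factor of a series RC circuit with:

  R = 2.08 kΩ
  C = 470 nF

Step 1 — Angular frequency: ω = 2π·f = 2π·100 = 628.3 rad/s.
Step 2 — Component impedances:
  R: Z = R = 2080 Ω
  C: Z = 1/(jωC) = -j/(ω·C) = 0 - j3386 Ω
Step 3 — Series combination: Z_total = R + C = 2080 - j3386 Ω = 3974∠-58.4° Ω.
Step 4 — Power factor: PF = cos(φ) = Re(Z)/|Z| = 2080/3974 = 0.5234.
Step 5 — Type: Im(Z) = -3386 ⇒ leading (phase φ = -58.4°).

PF = 0.5234 (leading, φ = -58.4°)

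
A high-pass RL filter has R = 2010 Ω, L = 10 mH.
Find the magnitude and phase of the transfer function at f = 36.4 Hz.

Step 1 — Angular frequency: ω = 2π·36.4 = 228.7 rad/s.
Step 2 — Transfer function: H(jω) = jωL/(R + jωL).
Step 3 — Numerator jωL = j·2.287; denominator R + jωL = 2010 + j2.287.
Step 4 — H = 1.295e-06 + j0.001138.
Step 5 — Magnitude: |H| = 0.001138 (-58.9 dB); phase: φ = 89.9°.

|H| = 0.001138 (-58.9 dB), φ = 89.9°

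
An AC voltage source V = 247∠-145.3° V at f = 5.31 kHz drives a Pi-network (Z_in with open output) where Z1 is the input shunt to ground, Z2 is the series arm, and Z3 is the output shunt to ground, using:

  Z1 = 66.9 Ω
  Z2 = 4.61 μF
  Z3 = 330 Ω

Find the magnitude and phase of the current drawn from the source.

Step 1 — Angular frequency: ω = 2π·f = 2π·5310 = 3.336e+04 rad/s.
Step 2 — Component impedances:
  Z1: Z = R = 66.9 Ω
  Z2: Z = 1/(jωC) = -j/(ω·C) = 0 - j6.502 Ω
  Z3: Z = R = 330 Ω
Step 3 — With open output, the series arm Z2 and the output shunt Z3 appear in series to ground: Z2 + Z3 = 330 - j6.502 Ω.
Step 4 — Parallel with input shunt Z1: Z_in = Z1 || (Z2 + Z3) = 55.63 - j0.1847 Ω = 55.63∠-0.2° Ω.
Step 5 — Source phasor: V = 247∠-145.3° V = -203.1 - j140.6 V.
Step 6 — Ohm's law: I = V / Z_total = (-203.1 - j140.6) / (55.63 - j0.1847) = -3.642 - j2.54 A.
Step 7 — Convert to polar: |I| = 4.44 A, ∠I = -145.1°.

I = 4.44∠-145.1° A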